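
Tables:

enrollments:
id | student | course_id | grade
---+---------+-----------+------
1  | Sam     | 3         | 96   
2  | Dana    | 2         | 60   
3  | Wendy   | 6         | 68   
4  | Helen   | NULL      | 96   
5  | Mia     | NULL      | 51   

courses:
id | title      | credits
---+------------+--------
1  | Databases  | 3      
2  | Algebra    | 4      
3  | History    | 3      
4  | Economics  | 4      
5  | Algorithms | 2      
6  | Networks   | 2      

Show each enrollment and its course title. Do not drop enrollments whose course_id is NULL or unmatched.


LEFT JOIN keeps every row from enrollments (the left table); where course_id has no match in courses, the course columns become NULL. Walk through each enrollment:
  - enrollment 1 (Sam): course_id=3 -> matches History
  - enrollment 2 (Dana): course_id=2 -> matches Algebra
  - enrollment 3 (Wendy): course_id=6 -> matches Networks
  - enrollment 4 (Helen): course_id=NULL, no match -> kept with NULL
  - enrollment 5 (Mia): course_id=NULL, no match -> kept with NULL
All 5 rows appear; 2 have NULL course.

SQL:
SELECT a.student, b.title AS course
FROM enrollments a
LEFT JOIN courses b ON a.course_id = b.id

Result:
student | course  
--------+---------
Sam     | History 
Dana    | Algebra 
Wendy   | Networks
Helen   | NULL    
Mia     | NULL    


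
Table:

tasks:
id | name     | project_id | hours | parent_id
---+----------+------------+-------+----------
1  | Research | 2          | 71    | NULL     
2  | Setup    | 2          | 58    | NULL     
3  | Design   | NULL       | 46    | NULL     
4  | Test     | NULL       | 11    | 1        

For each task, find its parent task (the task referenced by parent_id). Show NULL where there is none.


This is a self-join: tasks is joined to a second copy of itself, matching each row's parent_id to another row's id. Use LEFT JOIN so rows with parent_id=NULL are kept.
  - task 1 (Research): parent_id=NULL -> NULL
  - task 2 (Setup): parent_id=NULL -> NULL
  - task 3 (Design): parent_id=NULL -> NULL
  - task 4 (Test): parent_id=1 -> Research

SQL:
SELECT a.name AS item, b.name AS parent
FROM tasks a
LEFT JOIN tasks b ON a.parent_id = b.id

Result:
item     | parent  
---------+---------
Research | NULL    
Setup    | NULL    
Design   | NULL    
Test     | Research


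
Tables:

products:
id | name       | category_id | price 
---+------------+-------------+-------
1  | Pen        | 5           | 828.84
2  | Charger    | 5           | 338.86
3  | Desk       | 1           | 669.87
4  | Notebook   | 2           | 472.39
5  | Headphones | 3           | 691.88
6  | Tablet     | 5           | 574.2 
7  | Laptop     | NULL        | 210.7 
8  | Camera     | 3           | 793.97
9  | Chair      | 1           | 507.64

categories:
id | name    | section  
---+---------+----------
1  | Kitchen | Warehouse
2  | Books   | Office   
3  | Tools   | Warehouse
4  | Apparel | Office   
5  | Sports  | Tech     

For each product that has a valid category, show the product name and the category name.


INNER JOIN keeps only products rows whose category_id matches an id in categories. Walk through each product:
  - product 1 (Pen): category_id=5 -> matches Sports
  - product 2 (Charger): category_id=5 -> matches Sports
  - product 3 (Desk): category_id=1 -> matches Kitchen
  - product 4 (Notebook): category_id=2 -> matches Books
  - product 5 (Headphones): category_id=3 -> matches Tools
  - product 6 (Tablet): category_id=5 -> matches Sports
  - product 7 (Laptop): category_id=NULL, no match -> dropped
  - product 8 (Camera): category_id=3 -> matches Tools
  - product 9 (Chair): category_id=1 -> matches Kitchen
So 1 of 9 rows is dropped.

SQL:
SELECT a.name, b.name AS category
FROM products a
INNER JOIN categories b ON a.category_id = b.id

Result:
name       | category
-----------+---------
Pen        | Sports  
Charger    | Sports  
Desk       | Kitchen 
Notebook   | Books   
Headphones | Tools   
Tablet     | Sports  
Camera     | Tools   
Chair      | Kitchen 


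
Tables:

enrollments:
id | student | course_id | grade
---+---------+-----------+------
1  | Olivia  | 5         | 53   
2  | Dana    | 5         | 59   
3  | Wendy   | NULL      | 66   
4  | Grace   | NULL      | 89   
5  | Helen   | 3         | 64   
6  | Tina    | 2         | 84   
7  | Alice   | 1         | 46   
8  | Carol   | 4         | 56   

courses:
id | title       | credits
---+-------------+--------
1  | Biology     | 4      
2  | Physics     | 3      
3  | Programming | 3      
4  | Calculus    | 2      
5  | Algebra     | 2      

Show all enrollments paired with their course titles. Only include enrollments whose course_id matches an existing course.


INNER JOIN keeps only enrollments rows whose course_id matches an id in courses. Walk through each enrollment:
  - enrollment 1 (Olivia): course_id=5 -> matches Algebra
  - enrollment 2 (Dana): course_id=5 -> matches Algebra
  - enrollment 3 (Wendy): course_id=NULL, no match -> dropped
  - enrollment 4 (Grace): course_id=NULL, no match -> dropped
  - enrollment 5 (Helen): course_id=3 -> matches Programming
  - enrollment 6 (Tina): course_id=2 -> matches Physics
  - enrollment 7 (Alice): course_id=1 -> matches Biology
  - enrollment 8 (Carol): course_id=4 -> matches Calculus
So 2 of 8 rows are dropped.

SQL:
SELECT a.student, b.title AS course
FROM enrollments a
INNER JOIN courses b ON a.course_id = b.id

Result:
student | course     
--------+------------
Olivia  | Algebra    
Dana    | Algebra    
Helen   | Programming
Tina    | Physics    
Alice   | Biology    
Carol   | Calculus   


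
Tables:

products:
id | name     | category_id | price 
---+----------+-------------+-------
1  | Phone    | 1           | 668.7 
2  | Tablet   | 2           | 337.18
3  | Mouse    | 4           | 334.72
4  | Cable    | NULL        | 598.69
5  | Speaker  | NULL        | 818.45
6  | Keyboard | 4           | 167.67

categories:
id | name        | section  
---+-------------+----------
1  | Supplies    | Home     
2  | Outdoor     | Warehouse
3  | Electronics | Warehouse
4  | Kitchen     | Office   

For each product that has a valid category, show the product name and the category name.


INNER JOIN keeps only products rows whose category_id matches an id in categories. Walk through each product:
  - product 1 (Phone): category_id=1 -> matches Supplies
  - product 2 (Tablet): category_id=2 -> matches Outdoor
  - product 3 (Mouse): category_id=4 -> matches Kitchen
  - product 4 (Cable): category_id=NULL, no match -> dropped
  - product 5 (Speaker): category_id=NULL, no match -> dropped
  - product 6 (Keyboard): category_id=4 -> matches Kitchen
So 2 of 6 rows are dropped.

SQL:
SELECT a.name, b.name AS category
FROM products a
INNER JOIN categories b ON a.category_id = b.id

Result:
name     | category
---------+---------
Phone    | Supplies
Tablet   | Outdoor 
Mouse    | Kitchen 
Keyboard | Kitchen 


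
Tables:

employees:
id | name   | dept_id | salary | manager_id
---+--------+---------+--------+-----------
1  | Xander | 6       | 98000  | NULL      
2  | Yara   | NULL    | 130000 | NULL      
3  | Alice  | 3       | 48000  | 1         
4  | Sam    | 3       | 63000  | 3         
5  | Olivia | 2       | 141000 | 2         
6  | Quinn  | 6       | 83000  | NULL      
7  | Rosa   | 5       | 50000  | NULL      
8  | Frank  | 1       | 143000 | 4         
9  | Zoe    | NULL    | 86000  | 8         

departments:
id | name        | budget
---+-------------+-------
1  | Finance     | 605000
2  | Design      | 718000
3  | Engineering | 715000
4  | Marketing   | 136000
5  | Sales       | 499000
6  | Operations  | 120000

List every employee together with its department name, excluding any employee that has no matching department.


INNER JOIN keeps only employees rows whose dept_id matches an id in departments. Walk through each employee:
  - employee 1 (Xander): dept_id=6 -> matches Operations
  - employee 2 (Yara): dept_id=NULL, no match -> dropped
  - employee 3 (Alice): dept_id=3 -> matches Engineering
  - employee 4 (Sam): dept_id=3 -> matches Engineering
  - employee 5 (Olivia): dept_id=2 -> matches Design
  - employee 6 (Quinn): dept_id=6 -> matches Operations
  - employee 7 (Rosa): dept_id=5 -> matches Sales
  - employee 8 (Frank): dept_id=1 -> matches Finance
  - employee 9 (Zoe): dept_id=NULL, no match -> dropped
So 2 of 9 rows are dropped.

SQL:
SELECT a.name, b.name AS department
FROM employees a
INNER JOIN departments b ON a.dept_id = b.id

Result:
name   | department 
-------+------------
Xander | Operations 
Alice  | Engineering
Sam    | Engineering
Olivia | Design     
Quinn  | Operations 
Rosa   | Sales      
Frank  | Finance    


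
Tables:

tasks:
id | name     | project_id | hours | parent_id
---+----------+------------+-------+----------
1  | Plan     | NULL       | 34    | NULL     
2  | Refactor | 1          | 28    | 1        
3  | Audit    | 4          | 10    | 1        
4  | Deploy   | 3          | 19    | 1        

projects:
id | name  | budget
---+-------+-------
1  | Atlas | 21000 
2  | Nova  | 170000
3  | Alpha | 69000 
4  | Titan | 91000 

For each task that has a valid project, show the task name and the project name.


INNER JOIN keeps only tasks rows whose project_id matches an id in projects. Walk through each task:
  - task 1 (Plan): project_id=NULL, no match -> dropped
  - task 2 (Refactor): project_id=1 -> matches Atlas
  - task 3 (Audit): project_id=4 -> matches Titan
  - task 4 (Deploy): project_id=3 -> matches Alpha
So 1 of 4 rows is dropped.

SQL:
SELECT a.name, b.name AS project
FROM tasks a
INNER JOIN projects b ON a.project_id = b.id

Result:
name     | project
---------+--------
Refactor | Atlas  
Audit    | Titan  
Deploy   | Alpha  


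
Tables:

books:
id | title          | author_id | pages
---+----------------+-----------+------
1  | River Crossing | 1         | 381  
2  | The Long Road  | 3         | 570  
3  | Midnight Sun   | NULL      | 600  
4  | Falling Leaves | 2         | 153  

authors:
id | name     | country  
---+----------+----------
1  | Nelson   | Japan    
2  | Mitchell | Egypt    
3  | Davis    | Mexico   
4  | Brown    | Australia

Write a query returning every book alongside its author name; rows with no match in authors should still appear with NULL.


LEFT JOIN keeps every row from books (the left table); where author_id has no match in authors, the author columns become NULL. Walk through each book:
  - book 1 (River Crossing): author_id=1 -> matches Nelson
  - book 2 (The Long Road): author_id=3 -> matches Davis
  - book 3 (Midnight Sun): author_id=NULL, no match -> kept with NULL
  - book 4 (Falling Leaves): author_id=2 -> matches Mitchell
All 4 rows appear; 1 has NULL author.

SQL:
SELECT a.title, b.name AS author
FROM books a
LEFT JOIN authors b ON a.author_id = b.id

Result:
title          | author  
---------------+---------
River Crossing | Nelson  
The Long Road  | Davis   
Midnight Sun   | NULL    
Falling Leaves | Mitchell


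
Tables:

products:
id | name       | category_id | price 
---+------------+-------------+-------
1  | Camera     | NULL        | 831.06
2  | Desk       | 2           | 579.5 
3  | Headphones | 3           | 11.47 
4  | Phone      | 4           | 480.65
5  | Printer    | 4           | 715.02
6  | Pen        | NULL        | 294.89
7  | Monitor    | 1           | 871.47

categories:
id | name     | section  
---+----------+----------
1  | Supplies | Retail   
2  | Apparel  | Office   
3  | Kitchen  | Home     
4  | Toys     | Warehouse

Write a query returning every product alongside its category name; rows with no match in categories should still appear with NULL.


LEFT JOIN keeps every row from products (the left table); where category_id has no match in categories, the category columns become NULL. Walk through each product:
  - product 1 (Camera): category_id=NULL, no match -> kept with NULL
  - product 2 (Desk): category_id=2 -> matches Apparel
  - product 3 (Headphones): category_id=3 -> matches Kitchen
  - product 4 (Phone): category_id=4 -> matches Toys
  - product 5 (Printer): category_id=4 -> matches Toys
  - product 6 (Pen): category_id=NULL, no match -> kept with NULL
  - product 7 (Monitor): category_id=1 -> matches Supplies
All 7 rows appear; 2 have NULL category.

SQL:
SELECT a.name, b.name AS category
FROM products a
LEFT JOIN categories b ON a.category_id = b.id

Result:
name       | category
-----------+---------
Camera     | NULL    
Desk       | Apparel 
Headphones | Kitchen 
Phone      | Toys    
Printer    | Toys    
Pen        | NULL    
Monitor    | Supplies


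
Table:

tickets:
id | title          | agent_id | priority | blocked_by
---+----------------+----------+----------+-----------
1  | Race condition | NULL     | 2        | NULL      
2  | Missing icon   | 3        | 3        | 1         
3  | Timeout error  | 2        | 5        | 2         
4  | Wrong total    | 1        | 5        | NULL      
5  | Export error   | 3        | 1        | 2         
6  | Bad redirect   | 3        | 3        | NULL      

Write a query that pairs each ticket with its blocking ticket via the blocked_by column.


This is a self-join: tickets is joined to a second copy of itself, matching each row's blocked_by to another row's id. Use LEFT JOIN so rows with blocked_by=NULL are kept.
  - ticket 1 (Race condition): blocked_by=NULL -> NULL
  - ticket 2 (Missing icon): blocked_by=1 -> Race condition
  - ticket 3 (Timeout error): blocked_by=2 -> Missing icon
  - ticket 4 (Wrong total): blocked_by=NULL -> NULL
  - ticket 5 (Export error): blocked_by=2 -> Missing icon
  - ticket 6 (Bad redirect): blocked_by=NULL -> NULL

SQL:
SELECT a.title AS item, b.title AS blocked_by
FROM tickets a
LEFT JOIN tickets b ON a.blocked_by = b.id

Result:
item           | blocked_by    
---------------+---------------
Race condition | NULL          
Missing icon   | Race condition
Timeout error  | Missing icon  
Wrong total    | NULL          
Export error   | Missing icon  
Bad redirect   | NULL          


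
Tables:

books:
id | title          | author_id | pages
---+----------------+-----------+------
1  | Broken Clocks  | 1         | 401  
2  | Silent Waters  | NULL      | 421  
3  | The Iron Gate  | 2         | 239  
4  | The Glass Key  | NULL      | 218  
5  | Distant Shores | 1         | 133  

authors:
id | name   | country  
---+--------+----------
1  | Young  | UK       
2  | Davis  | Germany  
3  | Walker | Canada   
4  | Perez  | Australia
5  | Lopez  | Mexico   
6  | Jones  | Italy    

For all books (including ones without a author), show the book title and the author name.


LEFT JOIN keeps every row from books (the left table); where author_id has no match in authors, the author columns become NULL. Walk through each book:
  - book 1 (Broken Clocks): author_id=1 -> matches Young
  - book 2 (Silent Waters): author_id=NULL, no match -> kept with NULL
  - book 3 (The Iron Gate): author_id=2 -> matches Davis
  - book 4 (The Glass Key): author_id=NULL, no match -> kept with NULL
  - book 5 (Distant Shores): author_id=1 -> matches Young
All 5 rows appear; 2 have NULL author.

SQL:
SELECT a.title, b.name AS author
FROM books a
LEFT JOIN authors b ON a.author_id = b.id

Result:
title          | author
---------------+-------
Broken Clocks  | Young 
Silent Waters  | NULL  
The Iron Gate  | Davis 
The Glass Key  | NULL  
Distant Shores | Young 


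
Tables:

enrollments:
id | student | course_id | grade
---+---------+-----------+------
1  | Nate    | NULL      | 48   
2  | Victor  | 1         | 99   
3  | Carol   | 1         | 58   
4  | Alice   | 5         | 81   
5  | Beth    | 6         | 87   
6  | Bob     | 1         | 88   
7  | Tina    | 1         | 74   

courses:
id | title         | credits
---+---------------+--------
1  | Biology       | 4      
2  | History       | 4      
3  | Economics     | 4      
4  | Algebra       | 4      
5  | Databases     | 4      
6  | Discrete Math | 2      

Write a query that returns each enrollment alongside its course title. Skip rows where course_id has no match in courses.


INNER JOIN keeps only enrollments rows whose course_id matches an id in courses. Walk through each enrollment:
  - enrollment 1 (Nate): course_id=NULL, no match -> dropped
  - enrollment 2 (Victor): course_id=1 -> matches Biology
  - enrollment 3 (Carol): course_id=1 -> matches Biology
  - enrollment 4 (Alice): course_id=5 -> matches Databases
  - enrollment 5 (Beth): course_id=6 -> matches Discrete Math
  - enrollment 6 (Bob): course_id=1 -> matches Biology
  - enrollment 7 (Tina): course_id=1 -> matches Biology
So 1 of 7 rows is dropped.

SQL:
SELECT a.student, b.title AS course
FROM enrollments a
INNER JOIN courses b ON a.course_id = b.id

Result:
student | course       
--------+--------------
Victor  | Biology      
Carol   | Biology      
Alice   | Databases    
Beth    | Discrete Math
Bob     | Biology      
Tina    | Biology      


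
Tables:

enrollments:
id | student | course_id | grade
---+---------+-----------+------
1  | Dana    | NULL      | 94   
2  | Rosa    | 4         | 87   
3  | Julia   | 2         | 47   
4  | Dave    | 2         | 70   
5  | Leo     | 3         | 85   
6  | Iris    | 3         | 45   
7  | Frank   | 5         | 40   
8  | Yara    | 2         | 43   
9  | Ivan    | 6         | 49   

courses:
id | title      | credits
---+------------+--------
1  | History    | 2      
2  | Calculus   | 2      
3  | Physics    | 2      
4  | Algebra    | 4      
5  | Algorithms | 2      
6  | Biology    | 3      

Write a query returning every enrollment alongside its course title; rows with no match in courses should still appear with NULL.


LEFT JOIN keeps every row from enrollments (the left table); where course_id has no match in courses, the course columns become NULL. Walk through each enrollment:
  - enrollment 1 (Dana): course_id=NULL, no match -> kept with NULL
  - enrollment 2 (Rosa): course_id=4 -> matches Algebra
  - enrollment 3 (Julia): course_id=2 -> matches Calculus
  - enrollment 4 (Dave): course_id=2 -> matches Calculus
  - enrollment 5 (Leo): course_id=3 -> matches Physics
  - enrollment 6 (Iris): course_id=3 -> matches Physics
  - enrollment 7 (Frank): course_id=5 -> matches Algorithms
  - enrollment 8 (Yara): course_id=2 -> matches Calculus
  - enrollment 9 (Ivan): course_id=6 -> matches Biology
All 9 rows appear; 1 has NULL course.

SQL:
SELECT a.student, b.title AS course
FROM enrollments a
LEFT JOIN courses b ON a.course_id = b.id

Result:
student | course    
--------+-----------
Dana    | NULL      
Rosa    | Algebra   
Julia   | Calculus  
Dave    | Calculus  
Leo     | Physics   
Iris    | Physics   
Frank   | Algorithms
Yara    | Calculus  
Ivan    | Biology   


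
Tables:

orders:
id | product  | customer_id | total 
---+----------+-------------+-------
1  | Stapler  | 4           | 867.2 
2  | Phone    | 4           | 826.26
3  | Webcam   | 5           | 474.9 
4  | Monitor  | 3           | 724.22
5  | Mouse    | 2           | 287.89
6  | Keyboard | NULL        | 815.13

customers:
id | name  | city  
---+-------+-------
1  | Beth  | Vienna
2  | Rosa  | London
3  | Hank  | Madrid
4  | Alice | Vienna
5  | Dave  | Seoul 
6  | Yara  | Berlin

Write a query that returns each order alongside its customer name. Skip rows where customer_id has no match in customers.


INNER JOIN keeps only orders rows whose customer_id matches an id in customers. Walk through each order:
  - order 1 (Stapler): customer_id=4 -> matches Alice
  - order 2 (Phone): customer_id=4 -> matches Alice
  - order 3 (Webcam): customer_id=5 -> matches Dave
  - order 4 (Monitor): customer_id=3 -> matches Hank
  - order 5 (Mouse): customer_id=2 -> matches Rosa
  - order 6 (Keyboard): customer_id=NULL, no match -> dropped
So 1 of 6 rows is dropped.

SQL:
SELECT a.product, b.name AS customer
FROM orders a
INNER JOIN customers b ON a.customer_id = b.id

Result:
product | customer
--------+---------
Stapler | Alice   
Phone   | Alice   
Webcam  | Dave    
Monitor | Hank    
Mouse   | Rosa    


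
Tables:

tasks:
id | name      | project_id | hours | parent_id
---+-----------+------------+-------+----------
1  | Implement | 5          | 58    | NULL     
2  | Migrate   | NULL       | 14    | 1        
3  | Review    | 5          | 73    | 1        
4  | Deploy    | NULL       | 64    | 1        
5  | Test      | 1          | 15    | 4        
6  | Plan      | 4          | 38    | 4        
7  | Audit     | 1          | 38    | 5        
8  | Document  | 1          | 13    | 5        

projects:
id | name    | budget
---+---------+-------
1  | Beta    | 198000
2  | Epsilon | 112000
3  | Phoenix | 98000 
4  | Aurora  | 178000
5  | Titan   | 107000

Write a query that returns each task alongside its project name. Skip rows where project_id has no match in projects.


INNER JOIN keeps only tasks rows whose project_id matches an id in projects. Walk through each task:
  - task 1 (Implement): project_id=5 -> matches Titan
  - task 2 (Migrate): project_id=NULL, no match -> dropped
  - task 3 (Review): project_id=5 -> matches Titan
  - task 4 (Deploy): project_id=NULL, no match -> dropped
  - task 5 (Test): project_id=1 -> matches Beta
  - task 6 (Plan): project_id=4 -> matches Aurora
  - task 7 (Audit): project_id=1 -> matches Beta
  - task 8 (Document): project_id=1 -> matches Beta
So 2 of 8 rows are dropped.

SQL:
SELECT a.name, b.name AS project
FROM tasks a
INNER JOIN projects b ON a.project_id = b.id

Result:
name      | project
----------+--------
Implement | Titan  
Review    | Titan  
Test      | Beta   
Plan      | Aurora 
Audit     | Beta   
Document  | Beta   


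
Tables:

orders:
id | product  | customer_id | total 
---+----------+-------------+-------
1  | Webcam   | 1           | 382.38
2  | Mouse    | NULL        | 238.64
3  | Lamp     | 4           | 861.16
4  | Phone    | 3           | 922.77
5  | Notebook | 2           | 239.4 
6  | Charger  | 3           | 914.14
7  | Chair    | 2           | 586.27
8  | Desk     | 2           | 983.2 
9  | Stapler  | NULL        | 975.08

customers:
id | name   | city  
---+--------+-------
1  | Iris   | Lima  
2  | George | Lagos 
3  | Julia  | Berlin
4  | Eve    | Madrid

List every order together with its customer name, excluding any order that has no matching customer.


INNER JOIN keeps only orders rows whose customer_id matches an id in customers. Walk through each order:
  - order 1 (Webcam): customer_id=1 -> matches Iris
  - order 2 (Mouse): customer_id=NULL, no match -> dropped
  - order 3 (Lamp): customer_id=4 -> matches Eve
  - order 4 (Phone): customer_id=3 -> matches Julia
  - order 5 (Notebook): customer_id=2 -> matches George
  - order 6 (Charger): customer_id=3 -> matches Julia
  - order 7 (Chair): customer_id=2 -> matches George
  - order 8 (Desk): customer_id=2 -> matches George
  - order 9 (Stapler): customer_id=NULL, no match -> dropped
So 2 of 9 rows are dropped.

SQL:
SELECT a.product, b.name AS customer
FROM orders a
INNER JOIN customers b ON a.customer_id = b.id

Result:
product  | customer
---------+---------
Webcam   | Iris    
Lamp     | Eve     
Phone    | Julia   
Notebook | George  
Charger  | Julia   
Chair    | George  
Desk     | George  


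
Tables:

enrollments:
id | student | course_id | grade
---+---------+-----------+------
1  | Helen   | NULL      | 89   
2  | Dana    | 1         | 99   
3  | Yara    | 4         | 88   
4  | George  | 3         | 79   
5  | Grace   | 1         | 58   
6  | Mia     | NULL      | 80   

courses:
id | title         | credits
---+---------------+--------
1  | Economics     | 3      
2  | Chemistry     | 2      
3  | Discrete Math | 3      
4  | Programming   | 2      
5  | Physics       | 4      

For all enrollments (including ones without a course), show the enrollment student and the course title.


LEFT JOIN keeps every row from enrollments (the left table); where course_id has no match in courses, the course columns become NULL. Walk through each enrollment:
  - enrollment 1 (Helen): course_id=NULL, no match -> kept with NULL
  - enrollment 2 (Dana): course_id=1 -> matches Economics
  - enrollment 3 (Yara): course_id=4 -> matches Programming
  - enrollment 4 (George): course_id=3 -> matches Discrete Math
  - enrollment 5 (Grace): course_id=1 -> matches Economics
  - enrollment 6 (Mia): course_id=NULL, no match -> kept with NULL
All 6 rows appear; 2 have NULL course.

SQL:
SELECT a.student, b.title AS course
FROM enrollments a
LEFT JOIN courses b ON a.course_id = b.id

Result:
student | course       
--------+--------------
Helen   | NULL         
Dana    | Economics    
Yara    | Programming  
George  | Discrete Math
Grace   | Economics    
Mia     | NULL         


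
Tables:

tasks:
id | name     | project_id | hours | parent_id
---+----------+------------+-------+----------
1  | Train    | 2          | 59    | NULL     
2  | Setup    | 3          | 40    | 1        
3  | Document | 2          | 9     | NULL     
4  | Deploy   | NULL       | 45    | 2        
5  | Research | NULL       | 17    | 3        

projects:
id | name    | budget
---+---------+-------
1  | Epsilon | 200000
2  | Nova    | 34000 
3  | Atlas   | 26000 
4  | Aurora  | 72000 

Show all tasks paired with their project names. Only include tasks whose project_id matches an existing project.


INNER JOIN keeps only tasks rows whose project_id matches an id in projects. Walk through each task:
  - task 1 (Train): project_id=2 -> matches Nova
  - task 2 (Setup): project_id=3 -> matches Atlas
  - task 3 (Document): project_id=2 -> matches Nova
  - task 4 (Deploy): project_id=NULL, no match -> dropped
  - task 5 (Research): project_id=NULL, no match -> dropped
So 2 of 5 rows are dropped.

SQL:
SELECT a.name, b.name AS project
FROM tasks a
INNER JOIN projects b ON a.project_id = b.id

Result:
name     | project
---------+--------
Train    | Nova   
Setup    | Atlas  
Document | Nova   


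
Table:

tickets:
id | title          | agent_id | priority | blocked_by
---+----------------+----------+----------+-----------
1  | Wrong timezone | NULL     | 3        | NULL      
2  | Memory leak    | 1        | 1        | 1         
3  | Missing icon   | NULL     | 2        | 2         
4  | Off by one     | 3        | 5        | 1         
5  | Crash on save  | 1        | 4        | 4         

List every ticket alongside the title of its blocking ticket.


This is a self-join: tickets is joined to a second copy of itself, matching each row's blocked_by to another row's id. Use LEFT JOIN so rows with blocked_by=NULL are kept.
  - ticket 1 (Wrong timezone): blocked_by=NULL -> NULL
  - ticket 2 (Memory leak): blocked_by=1 -> Wrong timezone
  - ticket 3 (Missing icon): blocked_by=2 -> Memory leak
  - ticket 4 (Off by one): blocked_by=1 -> Wrong timezone
  - ticket 5 (Crash on save): blocked_by=4 -> Off by one

SQL:
SELECT a.title AS item, b.title AS blocked_by
FROM tickets a
LEFT JOIN tickets b ON a.blocked_by = b.id

Result:
item           | blocked_by    
---------------+---------------
Wrong timezone | NULL          
Memory leak    | Wrong timezone
Missing icon   | Memory leak   
Off by one     | Wrong timezone
Crash on save  | Off by one    


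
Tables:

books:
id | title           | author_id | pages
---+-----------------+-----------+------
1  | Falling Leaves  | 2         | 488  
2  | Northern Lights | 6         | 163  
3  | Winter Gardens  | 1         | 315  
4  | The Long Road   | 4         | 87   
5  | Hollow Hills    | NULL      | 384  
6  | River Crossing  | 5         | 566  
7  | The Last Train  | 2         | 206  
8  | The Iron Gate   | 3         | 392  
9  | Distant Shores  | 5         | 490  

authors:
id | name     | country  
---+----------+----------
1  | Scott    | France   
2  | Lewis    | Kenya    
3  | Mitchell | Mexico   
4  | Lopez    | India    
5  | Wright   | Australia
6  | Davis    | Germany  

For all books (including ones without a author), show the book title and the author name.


LEFT JOIN keeps every row from books (the left table); where author_id has no match in authors, the author columns become NULL. Walk through each book:
  - book 1 (Falling Leaves): author_id=2 -> matches Lewis
  - book 2 (Northern Lights): author_id=6 -> matches Davis
  - book 3 (Winter Gardens): author_id=1 -> matches Scott
  - book 4 (The Long Road): author_id=4 -> matches Lopez
  - book 5 (Hollow Hills): author_id=NULL, no match -> kept with NULL
  - book 6 (River Crossing): author_id=5 -> matches Wright
  - book 7 (The Last Train): author_id=2 -> matches Lewis
  - book 8 (The Iron Gate): author_id=3 -> matches Mitchell
  - book 9 (Distant Shores): author_id=5 -> matches Wright
All 9 rows appear; 1 has NULL author.

SQL:
SELECT a.title, b.name AS author
FROM books a
LEFT JOIN authors b ON a.author_id = b.id

Result:
title           | author  
----------------+---------
Falling Leaves  | Lewis   
Northern Lights | Davis   
Winter Gardens  | Scott   
The Long Road   | Lopez   
Hollow Hills    | NULL    
River Crossing  | Wright  
The Last Train  | Lewis   
The Iron Gate   | Mitchell
Distant Shores  | Wright  


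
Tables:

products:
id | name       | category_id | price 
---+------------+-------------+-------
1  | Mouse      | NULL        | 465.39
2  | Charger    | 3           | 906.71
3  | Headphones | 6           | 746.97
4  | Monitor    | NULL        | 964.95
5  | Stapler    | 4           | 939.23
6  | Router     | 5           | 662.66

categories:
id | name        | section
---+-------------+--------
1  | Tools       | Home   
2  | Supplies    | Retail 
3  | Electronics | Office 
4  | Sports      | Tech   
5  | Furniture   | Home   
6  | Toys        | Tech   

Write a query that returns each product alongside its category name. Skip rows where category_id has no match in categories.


INNER JOIN keeps only products rows whose category_id matches an id in categories. Walk through each product:
  - product 1 (Mouse): category_id=NULL, no match -> dropped
  - product 2 (Charger): category_id=3 -> matches Electronics
  - product 3 (Headphones): category_id=6 -> matches Toys
  - product 4 (Monitor): category_id=NULL, no match -> dropped
  - product 5 (Stapler): category_id=4 -> matches Sports
  - product 6 (Router): category_id=5 -> matches Furniture
So 2 of 6 rows are dropped.

SQL:
SELECT a.name, b.name AS category
FROM products a
INNER JOIN categories b ON a.category_id = b.id

Result:
name       | category   
-----------+------------
Charger    | Electronics
Headphones | Toys       
Stapler    | Sports     
Router     | Furniture  


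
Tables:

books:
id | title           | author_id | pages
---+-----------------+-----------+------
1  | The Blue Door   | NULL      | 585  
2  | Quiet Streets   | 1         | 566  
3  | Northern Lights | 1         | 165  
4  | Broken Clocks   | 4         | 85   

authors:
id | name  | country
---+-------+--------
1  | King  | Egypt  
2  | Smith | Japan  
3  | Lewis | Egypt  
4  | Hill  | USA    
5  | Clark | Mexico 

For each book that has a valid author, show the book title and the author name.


INNER JOIN keeps only books rows whose author_id matches an id in authors. Walk through each book:
  - book 1 (The Blue Door): author_id=NULL, no match -> dropped
  - book 2 (Quiet Streets): author_id=1 -> matches King
  - book 3 (Northern Lights): author_id=1 -> matches King
  - book 4 (Broken Clocks): author_id=4 -> matches Hill
So 1 of 4 rows is dropped.

SQL:
SELECT a.title, b.name AS author
FROM books a
INNER JOIN authors b ON a.author_id = b.id

Result:
title           | author
----------------+-------
Quiet Streets   | King  
Northern Lights | King  
Broken Clocks   | Hill  


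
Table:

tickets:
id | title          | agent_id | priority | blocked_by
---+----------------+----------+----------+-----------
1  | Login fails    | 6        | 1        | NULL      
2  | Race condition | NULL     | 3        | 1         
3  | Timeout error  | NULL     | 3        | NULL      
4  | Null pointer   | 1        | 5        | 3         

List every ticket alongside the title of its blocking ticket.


This is a self-join: tickets is joined to a second copy of itself, matching each row's blocked_by to another row's id. Use LEFT JOIN so rows with blocked_by=NULL are kept.
  - ticket 1 (Login fails): blocked_by=NULL -> NULL
  - ticket 2 (Race condition): blocked_by=1 -> Login fails
  - ticket 3 (Timeout error): blocked_by=NULL -> NULL
  - ticket 4 (Null pointer): blocked_by=3 -> Timeout error

SQL:
SELECT a.title AS item, b.title AS blocked_by
FROM tickets a
LEFT JOIN tickets b ON a.blocked_by = b.id

Result:
item           | blocked_by   
---------------+--------------
Login fails    | NULL         
Race condition | Login fails  
Timeout error  | NULL         
Null pointer   | Timeout error


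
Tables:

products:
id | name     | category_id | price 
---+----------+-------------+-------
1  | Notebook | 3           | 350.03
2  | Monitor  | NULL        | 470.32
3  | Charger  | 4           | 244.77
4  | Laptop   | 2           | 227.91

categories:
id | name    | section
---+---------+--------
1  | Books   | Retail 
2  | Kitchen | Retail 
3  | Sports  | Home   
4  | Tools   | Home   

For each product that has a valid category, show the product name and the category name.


INNER JOIN keeps only products rows whose category_id matches an id in categories. Walk through each product:
  - product 1 (Notebook): category_id=3 -> matches Sports
  - product 2 (Monitor): category_id=NULL, no match -> dropped
  - product 3 (Charger): category_id=4 -> matches Tools
  - product 4 (Laptop): category_id=2 -> matches Kitchen
So 1 of 4 rows is dropped.

SQL:
SELECT a.name, b.name AS category
FROM products a
INNER JOIN categories b ON a.category_id = b.id

Result:
name     | category
---------+---------
Notebook | Sports  
Charger  | Tools   
Laptop   | Kitchen 


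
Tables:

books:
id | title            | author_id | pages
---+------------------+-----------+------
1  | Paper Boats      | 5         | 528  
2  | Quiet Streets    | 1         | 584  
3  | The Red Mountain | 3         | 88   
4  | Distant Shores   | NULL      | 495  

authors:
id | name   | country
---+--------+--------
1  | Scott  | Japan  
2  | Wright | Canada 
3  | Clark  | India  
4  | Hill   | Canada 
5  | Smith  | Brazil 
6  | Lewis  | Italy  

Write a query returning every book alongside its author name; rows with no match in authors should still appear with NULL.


LEFT JOIN keeps every row from books (the left table); where author_id has no match in authors, the author columns become NULL. Walk through each book:
  - book 1 (Paper Boats): author_id=5 -> matches Smith
  - book 2 (Quiet Streets): author_id=1 -> matches Scott
  - book 3 (The Red Mountain): author_id=3 -> matches Clark
  - book 4 (Distant Shores): author_id=NULL, no match -> kept with NULL
All 4 rows appear; 1 has NULL author.

SQL:
SELECT a.title, b.name AS author
FROM books a
LEFT JOIN authors b ON a.author_id = b.id

Result:
title            | author
-----------------+-------
Paper Boats      | Smith 
Quiet Streets    | Scott 
The Red Mountain | Clark 
Distant Shores   | NULL  


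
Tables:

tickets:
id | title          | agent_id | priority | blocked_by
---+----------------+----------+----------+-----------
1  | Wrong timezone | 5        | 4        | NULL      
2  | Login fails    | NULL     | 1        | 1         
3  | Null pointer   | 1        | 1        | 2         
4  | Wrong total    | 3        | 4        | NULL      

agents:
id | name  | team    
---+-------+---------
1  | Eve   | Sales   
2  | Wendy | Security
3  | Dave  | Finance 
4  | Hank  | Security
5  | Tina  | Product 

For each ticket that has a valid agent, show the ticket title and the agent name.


INNER JOIN keeps only tickets rows whose agent_id matches an id in agents. Walk through each ticket:
  - ticket 1 (Wrong timezone): agent_id=5 -> matches Tina
  - ticket 2 (Login fails): agent_id=NULL, no match -> dropped
  - ticket 3 (Null pointer): agent_id=1 -> matches Eve
  - ticket 4 (Wrong total): agent_id=3 -> matches Dave
So 1 of 4 rows is dropped.

SQL:
SELECT a.title, b.name AS agent
FROM tickets a
INNER JOIN agents b ON a.agent_id = b.id

Result:
title          | agent
---------------+------
Wrong timezone | Tina 
Null pointer   | Eve  
Wrong total    | Dave 


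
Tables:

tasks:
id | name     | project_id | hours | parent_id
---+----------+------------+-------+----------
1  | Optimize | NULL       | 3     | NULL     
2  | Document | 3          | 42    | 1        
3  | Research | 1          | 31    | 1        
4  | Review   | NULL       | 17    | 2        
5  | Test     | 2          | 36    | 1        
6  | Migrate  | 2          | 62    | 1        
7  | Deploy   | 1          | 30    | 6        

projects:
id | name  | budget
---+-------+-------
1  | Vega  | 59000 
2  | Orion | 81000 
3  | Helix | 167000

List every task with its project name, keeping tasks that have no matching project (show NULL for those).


LEFT JOIN keeps every row from tasks (the left table); where project_id has no match in projects, the project columns become NULL. Walk through each task:
  - task 1 (Optimize): project_id=NULL, no match -> kept with NULL
  - task 2 (Document): project_id=3 -> matches Helix
  - task 3 (Research): project_id=1 -> matches Vega
  - task 4 (Review): project_id=NULL, no match -> kept with NULL
  - task 5 (Test): project_id=2 -> matches Orion
  - task 6 (Migrate): project_id=2 -> matches Orion
  - task 7 (Deploy): project_id=1 -> matches Vega
All 7 rows appear; 2 have NULL project.

SQL:
SELECT a.name, b.name AS project
FROM tasks a
LEFT JOIN projects b ON a.project_id = b.id

Result:
name     | project
---------+--------
Optimize | NULL   
Document | Helix  
Research | Vega   
Review   | NULL   
Test     | Orion  
Migrate  | Orion  
Deploy   | Vega   


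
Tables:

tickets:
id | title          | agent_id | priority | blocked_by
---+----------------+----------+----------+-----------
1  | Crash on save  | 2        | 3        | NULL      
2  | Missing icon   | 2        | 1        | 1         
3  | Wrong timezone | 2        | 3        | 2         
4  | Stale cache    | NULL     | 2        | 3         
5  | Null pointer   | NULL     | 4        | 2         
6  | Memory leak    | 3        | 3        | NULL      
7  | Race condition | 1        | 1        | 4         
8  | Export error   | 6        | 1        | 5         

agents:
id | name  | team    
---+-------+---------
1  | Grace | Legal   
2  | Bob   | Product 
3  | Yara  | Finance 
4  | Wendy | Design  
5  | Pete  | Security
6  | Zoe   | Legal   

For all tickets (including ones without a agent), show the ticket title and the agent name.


LEFT JOIN keeps every row from tickets (the left table); where agent_id has no match in agents, the agent columns become NULL. Walk through each ticket:
  - ticket 1 (Crash on save): agent_id=2 -> matches Bob
  - ticket 2 (Missing icon): agent_id=2 -> matches Bob
  - ticket 3 (Wrong timezone): agent_id=2 -> matches Bob
  - ticket 4 (Stale cache): agent_id=NULL, no match -> kept with NULL
  - ticket 5 (Null pointer): agent_id=NULL, no match -> kept with NULL
  - ticket 6 (Memory leak): agent_id=3 -> matches Yara
  - ticket 7 (Race condition): agent_id=1 -> matches Grace
  - ticket 8 (Export error): agent_id=6 -> matches Zoe
All 8 rows appear; 2 have NULL agent.

SQL:
SELECT a.title, b.name AS agent
FROM tickets a
LEFT JOIN agents b ON a.agent_id = b.id

Result:
title          | agent
---------------+------
Crash on save  | Bob  
Missing icon   | Bob  
Wrong timezone | Bob  
Stale cache    | NULL 
Null pointer   | NULL 
Memory leak    | Yara 
Race condition | Grace
Export error   | Zoe  


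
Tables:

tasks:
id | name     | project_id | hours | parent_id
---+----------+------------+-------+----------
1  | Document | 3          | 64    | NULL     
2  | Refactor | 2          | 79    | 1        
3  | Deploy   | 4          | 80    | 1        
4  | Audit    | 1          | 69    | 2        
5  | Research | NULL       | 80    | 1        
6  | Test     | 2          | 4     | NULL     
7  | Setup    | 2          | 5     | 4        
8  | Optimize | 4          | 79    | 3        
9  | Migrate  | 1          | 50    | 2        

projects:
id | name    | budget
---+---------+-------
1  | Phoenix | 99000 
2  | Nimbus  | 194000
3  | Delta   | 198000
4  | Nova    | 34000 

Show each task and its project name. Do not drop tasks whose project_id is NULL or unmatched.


LEFT JOIN keeps every row from tasks (the left table); where project_id has no match in projects, the project columns become NULL. Walk through each task:
  - task 1 (Document): project_id=3 -> matches Delta
  - task 2 (Refactor): project_id=2 -> matches Nimbus
  - task 3 (Deploy): project_id=4 -> matches Nova
  - task 4 (Audit): project_id=1 -> matches Phoenix
  - task 5 (Research): project_id=NULL, no match -> kept with NULL
  - task 6 (Test): project_id=2 -> matches Nimbus
  - task 7 (Setup): project_id=2 -> matches Nimbus
  - task 8 (Optimize): project_id=4 -> matches Nova
  - task 9 (Migrate): project_id=1 -> matches Phoenix
All 9 rows appear; 1 has NULL project.

SQL:
SELECT a.name, b.name AS project
FROM tasks a
LEFT JOIN projects b ON a.project_id = b.id

Result:
name     | project
---------+--------
Document | Delta  
Refactor | Nimbus 
Deploy   | Nova   
Audit    | Phoenix
Research | NULL   
Test     | Nimbus 
Setup    | Nimbus 
Optimize | Nova   
Migrate  | Phoenix
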